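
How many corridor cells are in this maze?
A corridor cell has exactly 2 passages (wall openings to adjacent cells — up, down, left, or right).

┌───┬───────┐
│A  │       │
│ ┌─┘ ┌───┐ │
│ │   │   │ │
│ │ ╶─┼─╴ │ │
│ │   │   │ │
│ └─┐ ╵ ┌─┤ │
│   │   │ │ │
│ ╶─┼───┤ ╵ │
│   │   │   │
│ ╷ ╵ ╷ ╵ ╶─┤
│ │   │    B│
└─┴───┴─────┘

Counting cells with exactly 2 passages:
Total corridor cells: 26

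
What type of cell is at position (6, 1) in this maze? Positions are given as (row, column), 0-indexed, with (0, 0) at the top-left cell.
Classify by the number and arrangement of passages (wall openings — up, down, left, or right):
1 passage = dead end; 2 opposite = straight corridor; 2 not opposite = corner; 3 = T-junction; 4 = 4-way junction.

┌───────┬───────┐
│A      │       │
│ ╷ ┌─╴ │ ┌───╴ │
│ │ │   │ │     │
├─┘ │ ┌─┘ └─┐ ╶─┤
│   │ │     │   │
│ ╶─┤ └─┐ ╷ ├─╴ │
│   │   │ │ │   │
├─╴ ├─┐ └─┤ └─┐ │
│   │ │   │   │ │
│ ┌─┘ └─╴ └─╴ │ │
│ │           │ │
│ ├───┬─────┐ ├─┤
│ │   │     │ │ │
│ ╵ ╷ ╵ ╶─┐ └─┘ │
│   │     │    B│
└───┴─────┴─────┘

Checking cell at (6, 1):
Number of passages: 2
Cell type: corner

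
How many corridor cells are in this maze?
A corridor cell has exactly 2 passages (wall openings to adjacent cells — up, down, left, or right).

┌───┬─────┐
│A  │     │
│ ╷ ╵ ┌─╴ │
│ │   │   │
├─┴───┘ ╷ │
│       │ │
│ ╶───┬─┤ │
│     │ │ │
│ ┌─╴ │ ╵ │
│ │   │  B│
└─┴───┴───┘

Counting cells with exactly 2 passages:
Total corridor cells: 19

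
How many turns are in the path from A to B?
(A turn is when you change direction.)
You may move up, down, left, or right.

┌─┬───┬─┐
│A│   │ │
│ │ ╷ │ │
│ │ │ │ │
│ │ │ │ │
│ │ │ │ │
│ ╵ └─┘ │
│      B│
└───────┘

Directions: down, down, down, right, right, right
Number of turns: 1

Solution:

┌─┬───┬─┐
│A│   │ │
│ │ ╷ │ │
│↓│ │ │ │
│ │ │ │ │
│↓│ │ │ │
│ ╵ └─┘ │
│↳ → → B│
└───────┘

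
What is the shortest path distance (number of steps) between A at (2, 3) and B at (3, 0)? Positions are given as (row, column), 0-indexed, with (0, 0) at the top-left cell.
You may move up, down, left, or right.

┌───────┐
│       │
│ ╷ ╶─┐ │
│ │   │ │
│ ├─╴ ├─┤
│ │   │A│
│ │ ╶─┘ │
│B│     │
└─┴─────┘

Finding path from (2, 3) to (3, 0):
Path: (2,3) → (3,3) → (3,2) → (3,1) → (2,1) → (2,2) → (1,2) → (1,1) → (0,1) → (0,0) → (1,0) → (2,0) → (3,0)
Distance: 12 steps

Solution:

┌───────┐
│↓ ↰    │
│ ╷ ╶─┐ │
│↓│↑ ↰│ │
│ ├─╴ ├─┤
│↓│↱ ↑│A│
│ │ ╶─┘ │
│B│↑ ← ↲│
└─┴─────┘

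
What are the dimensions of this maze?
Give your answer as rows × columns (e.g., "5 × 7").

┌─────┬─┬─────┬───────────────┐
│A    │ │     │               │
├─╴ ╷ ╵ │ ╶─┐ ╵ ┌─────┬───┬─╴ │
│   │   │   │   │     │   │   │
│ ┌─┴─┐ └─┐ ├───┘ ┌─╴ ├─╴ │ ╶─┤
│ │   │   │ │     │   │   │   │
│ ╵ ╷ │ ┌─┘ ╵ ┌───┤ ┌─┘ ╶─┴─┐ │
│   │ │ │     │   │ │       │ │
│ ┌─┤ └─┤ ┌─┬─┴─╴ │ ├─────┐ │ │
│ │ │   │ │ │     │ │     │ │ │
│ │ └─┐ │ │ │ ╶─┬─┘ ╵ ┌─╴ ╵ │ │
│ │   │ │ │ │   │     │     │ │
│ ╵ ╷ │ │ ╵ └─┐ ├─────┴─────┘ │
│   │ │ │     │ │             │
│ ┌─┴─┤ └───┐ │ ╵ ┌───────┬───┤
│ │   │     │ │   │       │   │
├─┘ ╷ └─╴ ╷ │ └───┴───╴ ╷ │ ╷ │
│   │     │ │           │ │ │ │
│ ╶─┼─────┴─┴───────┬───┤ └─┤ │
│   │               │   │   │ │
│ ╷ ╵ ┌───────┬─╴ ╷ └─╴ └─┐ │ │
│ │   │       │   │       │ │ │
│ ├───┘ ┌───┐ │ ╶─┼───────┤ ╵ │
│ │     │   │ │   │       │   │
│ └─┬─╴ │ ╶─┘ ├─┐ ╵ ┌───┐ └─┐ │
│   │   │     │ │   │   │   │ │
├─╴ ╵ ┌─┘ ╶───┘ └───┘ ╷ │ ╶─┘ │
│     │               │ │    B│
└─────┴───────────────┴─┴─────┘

Counting the maze dimensions:
Rows (vertical): 14
Columns (horizontal): 15
Dimensions: 14 × 15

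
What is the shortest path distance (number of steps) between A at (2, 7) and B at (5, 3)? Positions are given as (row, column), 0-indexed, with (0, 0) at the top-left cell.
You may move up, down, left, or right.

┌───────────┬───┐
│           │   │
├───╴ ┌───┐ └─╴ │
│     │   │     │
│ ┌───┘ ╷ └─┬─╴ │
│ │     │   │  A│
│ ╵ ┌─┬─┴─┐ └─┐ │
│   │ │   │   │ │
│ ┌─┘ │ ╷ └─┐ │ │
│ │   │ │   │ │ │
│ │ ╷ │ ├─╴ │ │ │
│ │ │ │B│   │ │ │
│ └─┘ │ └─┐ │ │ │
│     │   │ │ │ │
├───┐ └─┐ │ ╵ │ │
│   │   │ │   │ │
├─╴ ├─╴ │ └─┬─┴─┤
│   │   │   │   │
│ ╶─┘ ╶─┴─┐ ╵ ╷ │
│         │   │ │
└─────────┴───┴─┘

Finding path from (2, 7) to (5, 3):
Path: (2,7) → (1,7) → (1,6) → (1,5) → (0,5) → (0,4) → (0,3) → (0,2) → (1,2) → (1,1) → (1,0) → (2,0) → (3,0) → (3,1) → (2,1) → (2,2) → (2,3) → (1,3) → (1,4) → (2,4) → (2,5) → (3,5) → (3,6) → (4,6) → (5,6) → (6,6) → (7,6) → (7,5) → (6,5) → (5,5) → (4,5) → (4,4) → (3,4) → (3,3) → (4,3) → (5,3)
Distance: 35 steps

Solution:

┌───────────┬───┐
│    ↓ ← ← ↰│   │
├───╴ ┌───┐ └─╴ │
│↓ ← ↲│↱ ↓│↑ ← ↰│
│ ┌───┘ ╷ └─┬─╴ │
│↓│↱ → ↑│↳ ↓│  A│
│ ╵ ┌─┬─┴─┐ └─┐ │
│↳ ↑│ │↓ ↰│↳ ↓│ │
│ ┌─┘ │ ╷ └─┐ │ │
│ │   │↓│↑ ↰│↓│ │
│ │ ╷ │ ├─╴ │ │ │
│ │ │ │B│  ↑│↓│ │
│ └─┘ │ └─┐ │ │ │
│     │   │↑│↓│ │
├───┐ └─┐ │ ╵ │ │
│   │   │ │↑ ↲│ │
├─╴ ├─╴ │ └─┬─┴─┤
│   │   │   │   │
│ ╶─┘ ╶─┴─┐ ╵ ╷ │
│         │   │ │
└─────────┴───┴─┘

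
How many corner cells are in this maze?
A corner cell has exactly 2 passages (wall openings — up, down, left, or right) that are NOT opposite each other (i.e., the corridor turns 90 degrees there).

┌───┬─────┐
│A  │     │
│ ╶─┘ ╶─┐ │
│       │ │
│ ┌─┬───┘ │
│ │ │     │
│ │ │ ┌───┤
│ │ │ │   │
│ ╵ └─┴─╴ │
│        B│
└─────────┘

Counting corner cells (2 non-opposite passages):
Total corners: 8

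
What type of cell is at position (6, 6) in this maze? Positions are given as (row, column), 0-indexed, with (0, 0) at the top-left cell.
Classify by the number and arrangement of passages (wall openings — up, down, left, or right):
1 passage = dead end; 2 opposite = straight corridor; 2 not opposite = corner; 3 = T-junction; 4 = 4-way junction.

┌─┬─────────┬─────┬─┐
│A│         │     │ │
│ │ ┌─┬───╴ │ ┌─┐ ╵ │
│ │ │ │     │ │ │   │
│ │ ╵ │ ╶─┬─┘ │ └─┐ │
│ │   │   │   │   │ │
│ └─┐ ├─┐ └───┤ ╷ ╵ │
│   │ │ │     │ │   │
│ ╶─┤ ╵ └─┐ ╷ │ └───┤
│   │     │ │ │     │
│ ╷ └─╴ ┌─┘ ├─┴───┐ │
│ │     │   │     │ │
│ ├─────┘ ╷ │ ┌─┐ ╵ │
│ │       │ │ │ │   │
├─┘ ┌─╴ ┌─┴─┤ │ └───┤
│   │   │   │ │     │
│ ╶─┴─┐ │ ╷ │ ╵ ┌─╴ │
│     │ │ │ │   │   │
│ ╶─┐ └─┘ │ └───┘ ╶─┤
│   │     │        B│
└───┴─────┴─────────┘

Checking cell at (6, 6):
Number of passages: 2
Cell type: straight corridor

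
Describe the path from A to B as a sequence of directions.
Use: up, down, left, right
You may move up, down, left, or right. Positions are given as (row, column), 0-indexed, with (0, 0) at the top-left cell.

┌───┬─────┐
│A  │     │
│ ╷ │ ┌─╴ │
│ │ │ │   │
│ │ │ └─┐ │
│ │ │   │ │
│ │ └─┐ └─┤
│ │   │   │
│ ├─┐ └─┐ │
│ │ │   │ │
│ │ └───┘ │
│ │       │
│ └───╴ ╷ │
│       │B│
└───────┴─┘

Finding the path and converting it to directions:
Path through cells: (0,0) → (1,0) → (2,0) → (3,0) → (4,0) → (5,0) → (6,0) → (6,1) → (6,2) → (6,3) → (5,3) → (5,4) → (6,4)
Directions: down, down, down, down, down, down, right, right, right, up, right, down

Solution:

┌───┬─────┐
│A  │     │
│ ╷ │ ┌─╴ │
│↓│ │ │   │
│ │ │ └─┐ │
│↓│ │   │ │
│ │ └─┐ └─┤
│↓│   │   │
│ ├─┐ └─┐ │
│↓│ │   │ │
│ │ └───┘ │
│↓│    ↱ ↓│
│ └───╴ ╷ │
│↳ → → ↑│B│
└───────┴─┘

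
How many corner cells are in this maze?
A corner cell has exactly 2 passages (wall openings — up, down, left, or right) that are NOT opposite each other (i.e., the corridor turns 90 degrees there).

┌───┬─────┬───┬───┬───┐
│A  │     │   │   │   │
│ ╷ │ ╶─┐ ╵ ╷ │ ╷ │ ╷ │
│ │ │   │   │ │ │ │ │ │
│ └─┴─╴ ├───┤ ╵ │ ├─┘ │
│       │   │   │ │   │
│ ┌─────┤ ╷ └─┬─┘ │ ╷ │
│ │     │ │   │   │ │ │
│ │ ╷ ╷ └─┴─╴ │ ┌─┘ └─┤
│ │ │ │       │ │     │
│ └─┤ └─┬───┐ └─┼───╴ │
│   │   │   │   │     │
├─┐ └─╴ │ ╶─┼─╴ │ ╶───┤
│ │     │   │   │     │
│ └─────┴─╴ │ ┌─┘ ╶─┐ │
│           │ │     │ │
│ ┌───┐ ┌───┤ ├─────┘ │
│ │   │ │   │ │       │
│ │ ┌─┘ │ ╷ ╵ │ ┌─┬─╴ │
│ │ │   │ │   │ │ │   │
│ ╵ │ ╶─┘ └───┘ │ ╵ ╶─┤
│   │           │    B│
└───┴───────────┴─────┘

Counting corner cells (2 non-opposite passages):
Total corners: 60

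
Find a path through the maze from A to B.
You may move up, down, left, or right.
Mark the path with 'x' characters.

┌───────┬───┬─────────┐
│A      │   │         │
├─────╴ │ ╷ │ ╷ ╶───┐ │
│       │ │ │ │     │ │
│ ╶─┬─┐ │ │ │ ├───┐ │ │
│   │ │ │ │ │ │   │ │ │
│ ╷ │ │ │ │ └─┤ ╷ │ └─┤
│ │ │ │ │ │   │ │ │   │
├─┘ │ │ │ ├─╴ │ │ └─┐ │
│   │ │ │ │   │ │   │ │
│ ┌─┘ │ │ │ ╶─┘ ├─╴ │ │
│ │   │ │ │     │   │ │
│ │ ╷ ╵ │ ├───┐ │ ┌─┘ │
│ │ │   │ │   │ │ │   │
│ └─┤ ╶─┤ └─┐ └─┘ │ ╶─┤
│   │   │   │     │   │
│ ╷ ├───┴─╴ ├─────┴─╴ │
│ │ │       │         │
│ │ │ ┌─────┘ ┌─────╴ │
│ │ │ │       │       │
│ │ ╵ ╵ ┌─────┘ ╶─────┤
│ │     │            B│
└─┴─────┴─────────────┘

Finding the shortest path through the maze:
Path length: 38 steps
Directions: right → right → right → down → left → left → left → down → right → down → down → left → down → down → down → right → down → down → down → right → right → up → right → right → right → up → right → right → right → right → down → left → left → left → down → right → right → right

Solution:

┌───────┬───┬─────────┐
│A x x x│   │         │
├─────╴ │ ╷ │ ╷ ╶───┐ │
│x x x x│ │ │ │     │ │
│ ╶─┬─┐ │ │ │ ├───┐ │ │
│x x│ │ │ │ │ │   │ │ │
│ ╷ │ │ │ │ └─┤ ╷ │ └─┤
│ │x│ │ │ │   │ │ │   │
├─┘ │ │ │ ├─╴ │ │ └─┐ │
│x x│ │ │ │   │ │   │ │
│ ┌─┘ │ │ │ ╶─┘ ├─╴ │ │
│x│   │ │ │     │   │ │
│ │ ╷ ╵ │ ├───┐ │ ┌─┘ │
│x│ │   │ │   │ │ │   │
│ └─┤ ╶─┤ └─┐ └─┘ │ ╶─┤
│x x│   │   │     │   │
│ ╷ ├───┴─╴ ├─────┴─╴ │
│ │x│       │x x x x x│
│ │ │ ┌─────┘ ┌─────╴ │
│ │x│ │x x x x│x x x x│
│ │ ╵ ╵ ┌─────┘ ╶─────┤
│ │x x x│      x x x B│
└─┴─────┴─────────────┘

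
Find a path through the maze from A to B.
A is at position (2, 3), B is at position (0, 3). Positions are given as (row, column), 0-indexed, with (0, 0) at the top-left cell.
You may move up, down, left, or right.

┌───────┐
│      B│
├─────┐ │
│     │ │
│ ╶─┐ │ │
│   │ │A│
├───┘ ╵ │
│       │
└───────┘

Finding the shortest path from (2, 3) to (0, 3):
Path length: 2 steps
Directions: up → up

Solution:

┌───────┐
│      B│
├─────┐ │
│     │↑│
│ ╶─┐ │ │
│   │ │A│
├───┘ ╵ │
│       │
└───────┘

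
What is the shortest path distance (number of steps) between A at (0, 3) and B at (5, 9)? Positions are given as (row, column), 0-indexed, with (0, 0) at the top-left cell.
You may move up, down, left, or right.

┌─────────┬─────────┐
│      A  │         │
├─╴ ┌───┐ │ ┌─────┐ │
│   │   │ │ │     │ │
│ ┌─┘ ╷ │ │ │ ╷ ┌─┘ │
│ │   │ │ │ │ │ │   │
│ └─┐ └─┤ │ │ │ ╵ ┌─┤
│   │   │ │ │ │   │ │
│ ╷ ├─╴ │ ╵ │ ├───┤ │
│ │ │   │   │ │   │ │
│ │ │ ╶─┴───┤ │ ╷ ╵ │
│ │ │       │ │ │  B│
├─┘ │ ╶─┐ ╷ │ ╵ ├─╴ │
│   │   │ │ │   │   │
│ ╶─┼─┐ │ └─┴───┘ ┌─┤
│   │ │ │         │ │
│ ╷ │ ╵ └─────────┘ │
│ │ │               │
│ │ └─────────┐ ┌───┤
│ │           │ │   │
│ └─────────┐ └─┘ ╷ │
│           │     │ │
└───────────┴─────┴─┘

Finding path from (0, 3) to (5, 9):
Path: (0,3) → (0,4) → (1,4) → (2,4) → (3,4) → (4,4) → (4,5) → (3,5) → (2,5) → (1,5) → (0,5) → (0,6) → (0,7) → (0,8) → (0,9) → (1,9) → (2,9) → (2,8) → (3,8) → (3,7) → (2,7) → (1,7) → (1,6) → (2,6) → (3,6) → (4,6) → (5,6) → (6,6) → (6,7) → (5,7) → (4,7) → (4,8) → (5,8) → (5,9)
Distance: 33 steps

Solution:

┌─────────┬─────────┐
│      A ↓│↱ → → → ↓│
├─╴ ┌───┐ │ ┌─────┐ │
│   │   │↓│↑│↓ ↰  │↓│
│ ┌─┘ ╷ │ │ │ ╷ ┌─┘ │
│ │   │ │↓│↑│↓│↑│↓ ↲│
│ └─┐ └─┤ │ │ │ ╵ ┌─┤
│   │   │↓│↑│↓│↑ ↲│ │
│ ╷ ├─╴ │ ╵ │ ├───┤ │
│ │ │   │↳ ↑│↓│↱ ↓│ │
│ │ │ ╶─┴───┤ │ ╷ ╵ │
│ │ │       │↓│↑│↳ B│
├─┘ │ ╶─┐ ╷ │ ╵ ├─╴ │
│   │   │ │ │↳ ↑│   │
│ ╶─┼─┐ │ └─┴───┘ ┌─┤
│   │ │ │         │ │
│ ╷ │ ╵ └─────────┘ │
│ │ │               │
│ │ └─────────┐ ┌───┤
│ │           │ │   │
│ └─────────┐ └─┘ ╷ │
│           │     │ │
└───────────┴─────┴─┘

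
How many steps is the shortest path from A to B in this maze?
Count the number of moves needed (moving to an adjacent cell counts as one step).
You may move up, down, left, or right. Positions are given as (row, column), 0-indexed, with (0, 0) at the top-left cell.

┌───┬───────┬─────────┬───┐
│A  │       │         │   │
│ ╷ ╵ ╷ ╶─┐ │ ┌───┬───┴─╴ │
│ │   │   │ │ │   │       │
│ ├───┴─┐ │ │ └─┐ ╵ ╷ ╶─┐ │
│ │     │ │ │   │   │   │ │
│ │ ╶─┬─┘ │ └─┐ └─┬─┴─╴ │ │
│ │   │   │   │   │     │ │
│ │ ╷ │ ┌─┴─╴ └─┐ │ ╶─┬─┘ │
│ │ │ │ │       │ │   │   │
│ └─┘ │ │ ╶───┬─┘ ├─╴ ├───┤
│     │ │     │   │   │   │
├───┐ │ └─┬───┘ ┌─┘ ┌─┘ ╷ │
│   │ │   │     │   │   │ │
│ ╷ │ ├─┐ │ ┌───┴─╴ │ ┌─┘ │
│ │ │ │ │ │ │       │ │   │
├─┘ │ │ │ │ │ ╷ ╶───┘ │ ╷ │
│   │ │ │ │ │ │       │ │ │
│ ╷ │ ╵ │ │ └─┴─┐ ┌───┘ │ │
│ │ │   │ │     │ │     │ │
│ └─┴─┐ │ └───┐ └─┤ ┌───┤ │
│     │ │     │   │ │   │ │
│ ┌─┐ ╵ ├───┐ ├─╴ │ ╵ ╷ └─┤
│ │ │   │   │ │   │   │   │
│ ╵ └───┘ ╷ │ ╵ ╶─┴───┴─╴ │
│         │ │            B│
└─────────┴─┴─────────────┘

Using BFS to find shortest path:
Start: (0, 0), End: (12, 12)
Path found:
(0,0) → (0,1) → (1,1) → (1,2) → (0,2) → (0,3) → (1,3) → (1,4) → (2,4) → (3,4) → (3,3) → (4,3) → (5,3) → (6,3) → (6,4) → (7,4) → (8,4) → (9,4) → (10,4) → (10,5) → (10,6) → (11,6) → (12,6) → (12,7) → (12,8) → (12,9) → (12,10) → (12,11) → (12,12)
Number of steps: 28

Solution:

┌───┬───────┬─────────┬───┐
│A ↓│↱ ↓    │         │   │
│ ╷ ╵ ╷ ╶─┐ │ ┌───┬───┴─╴ │
│ │↳ ↑│↳ ↓│ │ │   │       │
│ ├───┴─┐ │ │ └─┐ ╵ ╷ ╶─┐ │
│ │     │↓│ │   │   │   │ │
│ │ ╶─┬─┘ │ └─┐ └─┬─┴─╴ │ │
│ │   │↓ ↲│   │   │     │ │
│ │ ╷ │ ┌─┴─╴ └─┐ │ ╶─┬─┘ │
│ │ │ │↓│       │ │   │   │
│ └─┘ │ │ ╶───┬─┘ ├─╴ ├───┤
│     │↓│     │   │   │   │
├───┐ │ └─┬───┘ ┌─┘ ┌─┘ ╷ │
│   │ │↳ ↓│     │   │   │ │
│ ╷ │ ├─┐ │ ┌───┴─╴ │ ┌─┘ │
│ │ │ │ │↓│ │       │ │   │
├─┘ │ │ │ │ │ ╷ ╶───┘ │ ╷ │
│   │ │ │↓│ │ │       │ │ │
│ ╷ │ ╵ │ │ └─┴─┐ ┌───┘ │ │
│ │ │   │↓│     │ │     │ │
│ └─┴─┐ │ └───┐ └─┤ ┌───┤ │
│     │ │↳ → ↓│   │ │   │ │
│ ┌─┐ ╵ ├───┐ ├─╴ │ ╵ ╷ └─┤
│ │ │   │   │↓│   │   │   │
│ ╵ └───┘ ╷ │ ╵ ╶─┴───┴─╴ │
│         │ │↳ → → → → → B│
└─────────┴─┴─────────────┘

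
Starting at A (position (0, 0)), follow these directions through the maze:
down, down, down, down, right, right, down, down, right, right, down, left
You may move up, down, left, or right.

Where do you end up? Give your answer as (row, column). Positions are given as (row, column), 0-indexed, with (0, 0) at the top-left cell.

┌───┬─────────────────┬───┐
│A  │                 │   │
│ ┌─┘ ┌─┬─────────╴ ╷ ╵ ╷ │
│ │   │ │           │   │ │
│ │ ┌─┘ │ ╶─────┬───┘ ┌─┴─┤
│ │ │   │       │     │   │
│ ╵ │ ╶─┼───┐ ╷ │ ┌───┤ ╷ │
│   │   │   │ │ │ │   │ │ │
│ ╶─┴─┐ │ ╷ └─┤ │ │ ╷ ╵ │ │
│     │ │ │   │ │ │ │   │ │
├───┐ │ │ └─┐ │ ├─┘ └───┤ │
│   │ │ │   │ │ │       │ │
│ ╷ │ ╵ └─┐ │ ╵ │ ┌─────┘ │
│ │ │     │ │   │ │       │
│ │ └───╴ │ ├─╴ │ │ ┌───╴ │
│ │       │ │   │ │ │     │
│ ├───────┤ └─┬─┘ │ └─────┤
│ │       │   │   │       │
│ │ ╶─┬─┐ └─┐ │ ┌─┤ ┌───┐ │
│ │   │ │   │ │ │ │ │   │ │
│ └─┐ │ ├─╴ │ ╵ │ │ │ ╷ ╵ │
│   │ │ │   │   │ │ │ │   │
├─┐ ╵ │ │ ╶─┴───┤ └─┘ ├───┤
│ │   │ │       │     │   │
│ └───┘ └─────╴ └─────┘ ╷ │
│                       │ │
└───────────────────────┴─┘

Following directions step by step:
Start: (0, 0)
  down: (0, 0) → (1, 0)
  down: (1, 0) → (2, 0)
  down: (2, 0) → (3, 0)
  down: (3, 0) → (4, 0)
  right: (4, 0) → (4, 1)
  right: (4, 1) → (4, 2)
  down: (4, 2) → (5, 2)
  down: (5, 2) → (6, 2)
  right: (6, 2) → (6, 3)
  right: (6, 3) → (6, 4)
  down: (6, 4) → (7, 4)
  left: (7, 4) → (7, 3)
Final position: (7, 3)

Path taken:

┌───┬─────────────────┬───┐
│A  │                 │   │
│ ┌─┘ ┌─┬─────────╴ ╷ ╵ ╷ │
│↓│   │ │           │   │ │
│ │ ┌─┘ │ ╶─────┬───┘ ┌─┴─┤
│↓│ │   │       │     │   │
│ ╵ │ ╶─┼───┐ ╷ │ ┌───┤ ╷ │
│↓  │   │   │ │ │ │   │ │ │
│ ╶─┴─┐ │ ╷ └─┤ │ │ ╷ ╵ │ │
│↳ → ↓│ │ │   │ │ │ │   │ │
├───┐ │ │ └─┐ │ ├─┘ └───┤ │
│   │↓│ │   │ │ │       │ │
│ ╷ │ ╵ └─┐ │ ╵ │ ┌─────┘ │
│ │ │↳ → ↓│ │   │ │       │
│ │ └───╴ │ ├─╴ │ │ ┌───╴ │
│ │    B ↲│ │   │ │ │     │
│ ├───────┤ └─┬─┘ │ └─────┤
│ │       │   │   │       │
│ │ ╶─┬─┐ └─┐ │ ┌─┤ ┌───┐ │
│ │   │ │   │ │ │ │ │   │ │
│ └─┐ │ ├─╴ │ ╵ │ │ │ ╷ ╵ │
│   │ │ │   │   │ │ │ │   │
├─┐ ╵ │ │ ╶─┴───┤ └─┘ ├───┤
│ │   │ │       │     │   │
│ └───┘ └─────╴ └─────┘ ╷ │
│                       │ │
└───────────────────────┴─┘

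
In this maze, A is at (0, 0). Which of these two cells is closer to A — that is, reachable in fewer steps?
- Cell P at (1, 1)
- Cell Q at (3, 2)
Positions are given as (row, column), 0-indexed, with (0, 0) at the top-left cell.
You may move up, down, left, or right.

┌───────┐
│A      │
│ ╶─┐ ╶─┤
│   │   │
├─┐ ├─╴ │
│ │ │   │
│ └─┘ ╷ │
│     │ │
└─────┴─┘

Shortest path A → P at (1, 1): 2 steps
Shortest path A → Q at (3, 2): 7 steps

P is closer (2 steps vs 7 steps).

Path to P:

┌───────┐
│A      │
│ ╶─┐ ╶─┤
│↳ P│   │
├─┐ ├─╴ │
│ │ │   │
│ └─┘ ╷ │
│     │ │
└─────┴─┘

Path to Q:

┌───────┐
│A → ↓  │
│ ╶─┐ ╶─┤
│   │↳ ↓│
├─┐ ├─╴ │
│ │ │↓ ↲│
│ └─┘ ╷ │
│    Q│ │
└─────┴─┘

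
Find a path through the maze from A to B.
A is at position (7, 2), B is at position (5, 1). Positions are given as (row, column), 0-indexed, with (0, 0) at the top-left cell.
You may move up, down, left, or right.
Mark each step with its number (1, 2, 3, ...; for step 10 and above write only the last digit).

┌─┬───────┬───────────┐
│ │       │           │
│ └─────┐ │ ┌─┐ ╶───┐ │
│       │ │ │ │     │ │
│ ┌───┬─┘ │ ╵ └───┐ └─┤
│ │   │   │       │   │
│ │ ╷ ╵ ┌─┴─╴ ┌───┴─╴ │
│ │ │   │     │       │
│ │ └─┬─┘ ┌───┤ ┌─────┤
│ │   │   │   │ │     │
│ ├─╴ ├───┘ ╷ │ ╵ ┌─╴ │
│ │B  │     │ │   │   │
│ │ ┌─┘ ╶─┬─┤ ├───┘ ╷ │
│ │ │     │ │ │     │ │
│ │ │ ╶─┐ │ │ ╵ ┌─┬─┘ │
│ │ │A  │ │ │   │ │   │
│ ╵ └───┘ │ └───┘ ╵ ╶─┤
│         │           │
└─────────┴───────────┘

Finding the shortest path from (7, 2) to (5, 1):
Path length: 11 steps
Directions: up → right → right → down → down → left → left → left → up → up → up

Solution:

┌─┬───────┬───────────┐
│ │       │           │
│ └─────┐ │ ┌─┐ ╶───┐ │
│       │ │ │ │     │ │
│ ┌───┬─┘ │ ╵ └───┐ └─┤
│ │   │   │       │   │
│ │ ╷ ╵ ┌─┴─╴ ┌───┴─╴ │
│ │ │   │     │       │
│ │ └─┬─┘ ┌───┤ ┌─────┤
│ │   │   │   │ │     │
│ ├─╴ ├───┘ ╷ │ ╵ ┌─╴ │
│ │B  │     │ │   │   │
│ │ ┌─┘ ╶─┬─┤ ├───┘ ╷ │
│ │0│1 2 3│ │ │     │ │
│ │ │ ╶─┐ │ │ ╵ ┌─┬─┘ │
│ │9│A  │4│ │   │ │   │
│ ╵ └───┘ │ └───┘ ╵ ╶─┤
│  8 7 6 5│           │
└─────────┴───────────┘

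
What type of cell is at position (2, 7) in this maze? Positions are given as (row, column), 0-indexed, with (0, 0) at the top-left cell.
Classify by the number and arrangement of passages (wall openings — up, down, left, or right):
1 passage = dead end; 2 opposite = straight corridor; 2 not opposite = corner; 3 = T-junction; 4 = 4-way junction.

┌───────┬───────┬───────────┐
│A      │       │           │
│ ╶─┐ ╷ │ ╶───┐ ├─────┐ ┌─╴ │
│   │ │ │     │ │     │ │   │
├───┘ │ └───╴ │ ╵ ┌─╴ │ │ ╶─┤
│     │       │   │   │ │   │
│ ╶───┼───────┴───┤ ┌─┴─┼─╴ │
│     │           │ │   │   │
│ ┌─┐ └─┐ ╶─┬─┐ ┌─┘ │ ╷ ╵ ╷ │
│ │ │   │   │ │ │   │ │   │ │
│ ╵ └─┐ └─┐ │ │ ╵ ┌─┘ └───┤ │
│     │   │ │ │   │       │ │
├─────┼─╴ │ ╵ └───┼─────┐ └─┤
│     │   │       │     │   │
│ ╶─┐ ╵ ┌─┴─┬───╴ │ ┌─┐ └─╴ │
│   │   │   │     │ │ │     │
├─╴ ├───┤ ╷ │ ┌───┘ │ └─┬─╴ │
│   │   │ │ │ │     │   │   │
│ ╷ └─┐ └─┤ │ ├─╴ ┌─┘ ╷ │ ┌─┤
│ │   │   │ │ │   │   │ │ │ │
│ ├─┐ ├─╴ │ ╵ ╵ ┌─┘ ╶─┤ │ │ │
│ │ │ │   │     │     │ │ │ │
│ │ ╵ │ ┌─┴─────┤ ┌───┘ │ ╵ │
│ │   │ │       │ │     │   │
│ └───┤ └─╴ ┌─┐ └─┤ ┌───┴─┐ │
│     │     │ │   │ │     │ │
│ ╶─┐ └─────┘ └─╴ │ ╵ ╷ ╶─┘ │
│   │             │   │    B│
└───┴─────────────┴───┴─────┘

Checking cell at (2, 7):
Number of passages: 2
Cell type: corner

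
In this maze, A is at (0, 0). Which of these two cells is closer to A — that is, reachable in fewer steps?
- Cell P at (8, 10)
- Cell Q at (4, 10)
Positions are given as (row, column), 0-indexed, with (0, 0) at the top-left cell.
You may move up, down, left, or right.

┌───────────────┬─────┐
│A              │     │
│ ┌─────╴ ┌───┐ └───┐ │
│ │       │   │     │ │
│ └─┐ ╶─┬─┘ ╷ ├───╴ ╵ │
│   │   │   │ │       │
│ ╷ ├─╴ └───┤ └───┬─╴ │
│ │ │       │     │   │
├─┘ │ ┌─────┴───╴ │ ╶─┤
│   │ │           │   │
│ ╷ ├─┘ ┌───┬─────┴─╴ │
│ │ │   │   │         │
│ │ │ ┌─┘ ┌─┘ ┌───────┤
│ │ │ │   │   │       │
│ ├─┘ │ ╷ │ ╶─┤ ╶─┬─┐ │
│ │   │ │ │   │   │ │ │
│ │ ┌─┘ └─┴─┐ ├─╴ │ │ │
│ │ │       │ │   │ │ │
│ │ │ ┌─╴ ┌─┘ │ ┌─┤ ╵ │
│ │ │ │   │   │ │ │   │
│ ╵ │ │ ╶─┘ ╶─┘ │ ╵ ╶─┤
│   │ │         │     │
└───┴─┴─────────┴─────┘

Shortest path A → P at (8, 10): 42 steps
Shortest path A → Q at (4, 10): 16 steps

Q is closer (16 steps vs 42 steps).

Path to P:

┌───────────────┬─────┐
│A → → → → → → ↓│     │
│ ┌─────╴ ┌───┐ └───┐ │
│ │       │   │↳ → ↓│ │
│ └─┐ ╶─┬─┘ ╷ ├───╴ ╵ │
│   │   │   │ │    ↳ ↓│
│ ╷ ├─╴ └───┤ └───┬─╴ │
│ │ │       │     │↓ ↲│
├─┘ │ ┌─────┴───╴ │ ╶─┤
│   │ │           │↳ ↓│
│ ╷ ├─┘ ┌───┬─────┴─╴ │
│ │ │   │   │↓ ← ← ← ↲│
│ │ │ ┌─┘ ┌─┘ ┌───────┤
│ │ │ │   │↓ ↲│↱ → → ↓│
│ ├─┘ │ ╷ │ ╶─┤ ╶─┬─┐ │
│ │   │ │ │↳ ↓│↑ ↰│ │↓│
│ │ ┌─┘ └─┴─┐ ├─╴ │ │ │
│ │ │       │↓│↱ ↑│ │P│
│ │ │ ┌─╴ ┌─┘ │ ┌─┤ ╵ │
│ │ │ │   │↓ ↲│↑│ │   │
│ ╵ │ │ ╶─┘ ╶─┘ │ ╵ ╶─┤
│   │ │    ↳ → ↑│     │
└───┴─┴─────────┴─────┘

Path to Q:

┌───────────────┬─────┐
│A → → → → → → ↓│     │
│ ┌─────╴ ┌───┐ └───┐ │
│ │       │   │↳ → ↓│ │
│ └─┐ ╶─┬─┘ ╷ ├───╴ ╵ │
│   │   │   │ │    ↳ ↓│
│ ╷ ├─╴ └───┤ └───┬─╴ │
│ │ │       │     │↓ ↲│
├─┘ │ ┌─────┴───╴ │ ╶─┤
│   │ │           │↳ Q│
│ ╷ ├─┘ ┌───┬─────┴─╴ │
│ │ │   │   │         │
│ │ │ ┌─┘ ┌─┘ ┌───────┤
│ │ │ │   │   │       │
│ ├─┘ │ ╷ │ ╶─┤ ╶─┬─┐ │
│ │   │ │ │   │   │ │ │
│ │ ┌─┘ └─┴─┐ ├─╴ │ │ │
│ │ │       │ │   │ │ │
│ │ │ ┌─╴ ┌─┘ │ ┌─┤ ╵ │
│ │ │ │   │   │ │ │   │
│ ╵ │ │ ╶─┘ ╶─┘ │ ╵ ╶─┤
│   │ │         │     │
└───┴─┴─────────┴─────┘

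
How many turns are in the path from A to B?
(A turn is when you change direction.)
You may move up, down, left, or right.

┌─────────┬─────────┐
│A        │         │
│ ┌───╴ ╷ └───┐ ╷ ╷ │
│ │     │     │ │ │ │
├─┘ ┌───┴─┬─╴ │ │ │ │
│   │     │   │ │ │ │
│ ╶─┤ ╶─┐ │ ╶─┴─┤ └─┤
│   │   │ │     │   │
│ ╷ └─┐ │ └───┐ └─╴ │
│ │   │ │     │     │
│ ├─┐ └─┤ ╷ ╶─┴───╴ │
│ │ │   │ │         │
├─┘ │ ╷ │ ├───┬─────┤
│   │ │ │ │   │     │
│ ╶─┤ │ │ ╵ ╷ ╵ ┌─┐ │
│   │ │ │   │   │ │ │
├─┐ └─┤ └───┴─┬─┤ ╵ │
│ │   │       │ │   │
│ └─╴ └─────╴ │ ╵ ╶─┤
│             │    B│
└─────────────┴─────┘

Directions: right, right, right, right, down, right, right, down, left, down, right, right, down, right, right, down, left, left, left, left, up, left, down, down, down, right, up, right, down, right, up, right, right, down, down, left, down, right
Number of turns: 24

Solution:

┌─────────┬─────────┐
│A → → → ↓│         │
│ ┌───╴ ╷ └───┐ ╷ ╷ │
│ │     │↳ → ↓│ │ │ │
├─┘ ┌───┴─┬─╴ │ │ │ │
│   │     │↓ ↲│ │ │ │
│ ╶─┤ ╶─┐ │ ╶─┴─┤ └─┤
│   │   │ │↳ → ↓│   │
│ ╷ └─┐ │ └───┐ └─╴ │
│ │   │ │↓ ↰  │↳ → ↓│
│ ├─┐ └─┤ ╷ ╶─┴───╴ │
│ │ │   │↓│↑ ← ← ← ↲│
├─┘ │ ╷ │ ├───┬─────┤
│   │ │ │↓│↱ ↓│↱ → ↓│
│ ╶─┤ │ │ ╵ ╷ ╵ ┌─┐ │
│   │ │ │↳ ↑│↳ ↑│ │↓│
├─┐ └─┤ └───┴─┬─┤ ╵ │
│ │   │       │ │↓ ↲│
│ └─╴ └─────╴ │ ╵ ╶─┤
│             │  ↳ B│
└─────────────┴─────┘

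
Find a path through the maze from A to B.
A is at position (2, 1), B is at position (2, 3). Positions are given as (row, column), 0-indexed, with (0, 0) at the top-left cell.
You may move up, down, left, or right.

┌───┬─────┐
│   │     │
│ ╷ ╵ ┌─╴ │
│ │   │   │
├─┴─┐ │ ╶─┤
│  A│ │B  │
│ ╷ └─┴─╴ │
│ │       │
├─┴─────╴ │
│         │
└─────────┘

Finding the shortest path from (2, 1) to (2, 3):
Path length: 6 steps
Directions: down → right → right → right → up → left

Solution:

┌───┬─────┐
│   │     │
│ ╷ ╵ ┌─╴ │
│ │   │   │
├─┴─┐ │ ╶─┤
│  A│ │B ↰│
│ ╷ └─┴─╴ │
│ │↳ → → ↑│
├─┴─────╴ │
│         │
└─────────┘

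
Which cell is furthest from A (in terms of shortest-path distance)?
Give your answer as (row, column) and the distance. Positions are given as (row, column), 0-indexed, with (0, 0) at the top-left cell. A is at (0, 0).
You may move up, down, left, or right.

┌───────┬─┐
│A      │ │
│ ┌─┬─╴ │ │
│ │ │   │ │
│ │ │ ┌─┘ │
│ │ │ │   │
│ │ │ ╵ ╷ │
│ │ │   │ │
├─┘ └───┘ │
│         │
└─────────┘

Computing BFS distances from A to all cells:
Furthest cell: (1, 1)
Distance: 18 steps

Path from A to the furthest cell:

┌───────┬─┐
│A → → ↓│ │
│ ┌─┬─╴ │ │
│ │B│↓ ↲│ │
│ │ │ ┌─┘ │
│ │↑│↓│↱ ↓│
│ │ │ ╵ ╷ │
│ │↑│↳ ↑│↓│
├─┘ └───┘ │
│  ↑ ← ← ↲│
└─────────┘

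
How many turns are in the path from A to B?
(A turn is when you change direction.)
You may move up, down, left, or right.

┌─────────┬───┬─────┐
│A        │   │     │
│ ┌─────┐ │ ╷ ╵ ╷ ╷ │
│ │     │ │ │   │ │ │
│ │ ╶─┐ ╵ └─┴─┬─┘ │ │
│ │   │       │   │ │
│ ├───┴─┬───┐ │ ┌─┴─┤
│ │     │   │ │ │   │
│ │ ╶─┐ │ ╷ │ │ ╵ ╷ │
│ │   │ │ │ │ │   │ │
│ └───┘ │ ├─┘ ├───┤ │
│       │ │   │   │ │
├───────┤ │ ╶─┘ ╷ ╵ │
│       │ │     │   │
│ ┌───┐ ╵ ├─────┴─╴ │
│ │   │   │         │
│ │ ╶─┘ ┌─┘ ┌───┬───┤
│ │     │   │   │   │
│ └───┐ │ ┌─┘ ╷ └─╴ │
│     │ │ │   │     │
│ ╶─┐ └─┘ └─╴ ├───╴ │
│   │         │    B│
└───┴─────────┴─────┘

Directions: right, right, right, right, down, down, right, right, down, down, down, left, down, right, right, up, right, down, right, down, left, left, left, left, down, left, down, down, right, right, up, up, right, down, right, right, down
Number of turns: 21

Solution:

┌─────────┬───┬─────┐
│A → → → ↓│   │     │
│ ┌─────┐ │ ╷ ╵ ╷ ╷ │
│ │     │↓│ │   │ │ │
│ │ ╶─┐ ╵ └─┴─┬─┘ │ │
│ │   │  ↳ → ↓│   │ │
│ ├───┴─┬───┐ │ ┌─┴─┤
│ │     │   │↓│ │   │
│ │ ╶─┐ │ ╷ │ │ ╵ ╷ │
│ │   │ │ │ │↓│   │ │
│ └───┘ │ ├─┘ ├───┤ │
│       │ │↓ ↲│↱ ↓│ │
├───────┤ │ ╶─┘ ╷ ╵ │
│       │ │↳ → ↑│↳ ↓│
│ ┌───┐ ╵ ├─────┴─╴ │
│ │   │   │↓ ← ← ← ↲│
│ │ ╶─┘ ┌─┘ ┌───┬───┤
│ │     │↓ ↲│↱ ↓│   │
│ └───┐ │ ┌─┘ ╷ └─╴ │
│     │ │↓│  ↑│↳ → ↓│
│ ╶─┐ └─┘ └─╴ ├───╴ │
│   │    ↳ → ↑│    B│
└───┴─────────┴─────┘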